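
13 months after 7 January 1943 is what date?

February 7, 1944

Adding 13 months from January 7, 1943.
month 1 + 13 = 14, which is month 2 of year 1944 → February 1944.
Day 7 is valid in February, giving February 7, 1944.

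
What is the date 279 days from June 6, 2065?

March 12, 2066

Counting forward 279 days from June 6, 2065.
June has 30 days, so 30 − 6 = 24 days remain after June 6, 2065; 279 − 24 = 255 left.
July 2065 has 31 days: 255 − 31 = 224 left.
August 2065 has 31 days: 224 − 31 = 193 left.
September 2065 has 30 days: 193 − 30 = 163 left.
October 2065 has 31 days: 163 − 31 = 132 left.
November 2065 has 30 days: 132 − 30 = 102 left.
December 2065 has 31 days: 102 − 31 = 71 left.
January 2066 has 31 days: 71 − 31 = 40 left.
February 2066 has 28 days (2066 is not a leap year): 40 − 28 = 12 left.
12 days into March 2066 → March 12, 2066.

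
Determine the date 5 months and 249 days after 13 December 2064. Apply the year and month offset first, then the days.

Adding 5 months and 249 days from December 13, 2064: first the month/year part, then the days.
month 12 + 5 = 17, which is month 5 of year 2065 → May 2065.
Day 13 is valid in May, giving May 13, 2065.
Now add 249 days from May 13, 2065.
May has 31 days, so 31 − 13 = 18 days remain after May 13, 2065; 249 − 18 = 231 left.
June 2065 has 30 days: 231 − 30 = 201 left.
July 2065 has 31 days: 201 − 31 = 170 left.
August 2065 has 31 days: 170 − 31 = 139 left.
September 2065 has 30 days: 139 − 30 = 109 left.
October 2065 has 31 days: 109 − 31 = 78 left.
November 2065 has 30 days: 78 − 30 = 48 left.
December 2065 has 31 days: 48 − 31 = 17 left.
17 days into January 2066 → January 17, 2066.

January 17, 2066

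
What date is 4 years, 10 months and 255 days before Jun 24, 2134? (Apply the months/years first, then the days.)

Counting back 4 years, 10 months and 255 days from June 24, 2134: first the month/year part, then the days.
-4 years → 2130; month 6 − 10 = -4, which is month 8 of year 2129 → August 2129.
Day 24 is valid in August, giving August 24, 2129.
Now subtract 255 days from August 24, 2129.
Going back 24 days from August 24, 2129 reaches the end of the previous month; 255 − 24 = 231 left.
July 2129 has 31 days: 231 − 31 = 200 left.
June 2129 has 30 days: 200 − 30 = 170 left.
May 2129 has 31 days: 170 − 31 = 139 left.
April 2129 has 30 days: 139 − 30 = 109 left.
March 2129 has 31 days: 109 − 31 = 78 left.
February 2129 has 28 days (2129 is not a leap year): 78 − 28 = 50 left.
January 2129 has 31 days: 50 − 31 = 19 left.
December 2128 has 31 days; 31 − 19 = 12 → December 12, 2128.

December 12, 2128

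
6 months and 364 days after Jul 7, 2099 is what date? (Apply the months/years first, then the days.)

January 6, 2101

Adding 6 months and 364 days from July 7, 2099: first the month/year part, then the days.
month 7 + 6 = 13, which is month 1 of year 2100 → January 2100.
Day 7 is valid in January, giving January 7, 2100.
Now add 364 days from January 7, 2100.
January has 31 days, so 31 − 7 = 24 days remain after January 7, 2100; 364 − 24 = 340 left.
February 2100 has 28 days (2100 is not a leap year (divisible by 100 but not 400)): 340 − 28 = 312 left.
March 2100 has 31 days: 312 − 31 = 281 left.
April 2100 has 30 days: 281 − 30 = 251 left.
May 2100 has 31 days: 251 − 31 = 220 left.
June 2100 has 30 days: 220 − 30 = 190 left.
July 2100 has 31 days: 190 − 31 = 159 left.
August 2100 has 31 days: 159 − 31 = 128 left.
September 2100 has 30 days: 128 − 30 = 98 left.
October 2100 has 31 days: 98 − 31 = 67 left.
November 2100 has 30 days: 67 − 30 = 37 left.
December 2100 has 31 days: 37 − 31 = 6 left.
6 days into January 2101 → January 6, 2101.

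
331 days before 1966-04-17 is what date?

Subtracting 331 days from April 17, 1966.
Going back 17 days from April 17, 1966 reaches the end of the previous month; 331 − 17 = 314 left.
March 1966 has 31 days: 314 − 31 = 283 left.
February 1966 has 28 days (1966 is not a leap year): 283 − 28 = 255 left.
January 1966 has 31 days: 255 − 31 = 224 left.
December 1965 has 31 days: 224 − 31 = 193 left.
November 1965 has 30 days: 193 − 30 = 163 left.
October 1965 has 31 days: 163 − 31 = 132 left.
September 1965 has 30 days: 132 − 30 = 102 left.
August 1965 has 31 days: 102 − 31 = 71 left.
July 1965 has 31 days: 71 − 31 = 40 left.
June 1965 has 30 days: 40 − 30 = 10 left.
May 1965 has 31 days; 31 − 10 = 21 → May 21, 1965.

May 21, 1965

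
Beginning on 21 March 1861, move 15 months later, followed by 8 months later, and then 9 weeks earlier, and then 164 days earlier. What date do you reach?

Advancing 15 months from March 21, 1861:
month 3 + 15 = 18, which is month 6 of year 1862 → June 1862.
Day 21 is valid in June, giving June 21, 1862.
Counting forward 8 months from June 21, 1862:
month 6 + 8 = 14, which is month 2 of year 1863 → February 1863.
Day 21 is valid in February, giving February 21, 1863.
Going back 9 weeks (= 63 days) from February 21, 1863:
Going back 21 days from February 21, 1863 reaches the end of the previous month; 63 − 21 = 42 left.
January 1863 has 31 days: 42 − 31 = 11 left.
December 1862 has 31 days; 31 − 11 = 20 → December 20, 1862.
Going back 164 days from December 20, 1862:
Going back 20 days from December 20, 1862 reaches the end of the previous month; 164 − 20 = 144 left.
November 1862 has 30 days: 144 − 30 = 114 left.
October 1862 has 31 days: 114 − 31 = 83 left.
September 1862 has 30 days: 83 − 30 = 53 left.
August 1862 has 31 days: 53 − 31 = 22 left.
July 1862 has 31 days; 31 − 22 = 9 → July 9, 1862.

July 9, 1862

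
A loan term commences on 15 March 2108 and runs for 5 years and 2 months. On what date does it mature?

May 15, 2113

Adding 5 years and 2 months from March 15, 2108.
+5 years → 2113; month 3 + 2 = 5 → May 2113.
Day 15 is valid in May, giving May 15, 2113.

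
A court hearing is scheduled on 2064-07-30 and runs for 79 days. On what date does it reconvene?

Adding 79 days from July 30, 2064.
July has 31 days, so 31 − 30 = 1 day remains after July 30, 2064; 79 − 1 = 78 left.
August 2064 has 31 days: 78 − 31 = 47 left.
September 2064 has 30 days: 47 − 30 = 17 left.
17 days into October 2064 → October 17, 2064.

October 17, 2064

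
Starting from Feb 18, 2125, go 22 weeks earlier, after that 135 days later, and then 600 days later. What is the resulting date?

Subtracting 22 weeks (= 154 days) from February 18, 2125:
Going back 18 days from February 18, 2125 reaches the end of the previous month; 154 − 18 = 136 left.
January 2125 has 31 days: 136 − 31 = 105 left.
December 2124 has 31 days: 105 − 31 = 74 left.
November 2124 has 30 days: 74 − 30 = 44 left.
October 2124 has 31 days: 44 − 31 = 13 left.
September 2124 has 30 days; 30 − 13 = 17 → September 17, 2124.
Advancing 135 days from September 17, 2124:
September has 30 days, so 30 − 17 = 13 days remain after September 17, 2124; 135 − 13 = 122 left.
October 2124 has 31 days: 122 − 31 = 91 left.
November 2124 has 30 days: 91 − 30 = 61 left.
December 2124 has 31 days: 61 − 31 = 30 left.
30 days into January 2125 → January 30, 2125.
Counting forward 600 days from January 30, 2125:
January has 31 days, so 31 − 30 = 1 day remains after January 30, 2125; 600 − 1 = 599 left.
February 2125 has 28 days (2125 is not a leap year): 599 − 28 = 571 left.
March 2125 has 31 days: 571 − 31 = 540 left.
April 2125 has 30 days: 540 − 30 = 510 left.
May 2125 has 31 days: 510 − 31 = 479 left.
June 2125 has 30 days: 479 − 30 = 449 left.
July 2125 has 31 days: 449 − 31 = 418 left.
August 2125 has 31 days: 418 − 31 = 387 left.
September 2125 has 30 days: 387 − 30 = 357 left.
October 2125 has 31 days: 357 − 31 = 326 left.
November 2125 has 30 days: 326 − 30 = 296 left.
December 2125 has 31 days: 296 − 31 = 265 left.
January 2126 has 31 days: 265 − 31 = 234 left.
February 2126 has 28 days (2126 is not a leap year): 234 − 28 = 206 left.
March 2126 has 31 days: 206 − 31 = 175 left.
April 2126 has 30 days: 175 − 30 = 145 left.
May 2126 has 31 days: 145 − 31 = 114 left.
June 2126 has 30 days: 114 − 30 = 84 left.
July 2126 has 31 days: 84 − 31 = 53 left.
August 2126 has 31 days: 53 − 31 = 22 left.
22 days into September 2126 → September 22, 2126.

September 22, 2126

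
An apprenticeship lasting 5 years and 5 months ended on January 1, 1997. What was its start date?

August 1, 1991

Subtracting 5 years and 5 months from January 1, 1997.
-5 years → 1992; month 1 − 5 = -4, which is month 8 of year 1991 → August 1991.
Day 1 is valid in August, giving August 1, 1991.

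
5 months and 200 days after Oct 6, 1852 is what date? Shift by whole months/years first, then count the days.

September 22, 1853

Adding 5 months and 200 days from October 6, 1852: first the month/year part, then the days.
month 10 + 5 = 15, which is month 3 of year 1853 → March 1853.
Day 6 is valid in March, giving March 6, 1853.
Now add 200 days from March 6, 1853.
March has 31 days, so 31 − 6 = 25 days remain after March 6, 1853; 200 − 25 = 175 left.
April 1853 has 30 days: 175 − 30 = 145 left.
May 1853 has 31 days: 145 − 31 = 114 left.
June 1853 has 30 days: 114 − 30 = 84 left.
July 1853 has 31 days: 84 − 31 = 53 left.
August 1853 has 31 days: 53 − 31 = 22 left.
22 days into September 1853 → September 22, 1853.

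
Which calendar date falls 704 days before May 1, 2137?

May 28, 2135

Counting back 704 days from May 1, 2137.
Going back 1 day from May 1, 2137 reaches the end of the previous month; 704 − 1 = 703 left.
April 2137 has 30 days: 703 − 30 = 673 left.
March 2137 has 31 days: 673 − 31 = 642 left.
February 2137 has 28 days (2137 is not a leap year): 642 − 28 = 614 left.
January 2137 has 31 days: 614 − 31 = 583 left.
December 2136 has 31 days: 583 − 31 = 552 left.
November 2136 has 30 days: 552 − 30 = 522 left.
October 2136 has 31 days: 522 − 31 = 491 left.
September 2136 has 30 days: 491 − 30 = 461 left.
August 2136 has 31 days: 461 − 31 = 430 left.
July 2136 has 31 days: 430 − 31 = 399 left.
June 2136 has 30 days: 399 − 30 = 369 left.
May 2136 has 31 days: 369 − 31 = 338 left.
April 2136 has 30 days: 338 − 30 = 308 left.
March 2136 has 31 days: 308 − 31 = 277 left.
February 2136 has 29 days (2136 is a leap year): 277 − 29 = 248 left.
January 2136 has 31 days: 248 − 31 = 217 left.
December 2135 has 31 days: 217 − 31 = 186 left.
November 2135 has 30 days: 186 − 30 = 156 left.
October 2135 has 31 days: 156 − 31 = 125 left.
September 2135 has 30 days: 125 − 30 = 95 left.
August 2135 has 31 days: 95 − 31 = 64 left.
July 2135 has 31 days: 64 − 31 = 33 left.
June 2135 has 30 days: 33 − 30 = 3 left.
May 2135 has 31 days; 31 − 3 = 28 → May 28, 2135.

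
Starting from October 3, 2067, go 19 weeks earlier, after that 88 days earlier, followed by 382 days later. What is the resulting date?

Going back 19 weeks (= 133 days) from October 3, 2067:
Going back 3 days from October 3, 2067 reaches the end of the previous month; 133 − 3 = 130 left.
September 2067 has 30 days: 130 − 30 = 100 left.
August 2067 has 31 days: 100 − 31 = 69 left.
July 2067 has 31 days: 69 − 31 = 38 left.
June 2067 has 30 days: 38 − 30 = 8 left.
May 2067 has 31 days; 31 − 8 = 23 → May 23, 2067.
Subtracting 88 days from May 23, 2067:
Going back 23 days from May 23, 2067 reaches the end of the previous month; 88 − 23 = 65 left.
April 2067 has 30 days: 65 − 30 = 35 left.
March 2067 has 31 days: 35 − 31 = 4 left.
February 2067 has 28 days; 28 − 4 = 24 → February 24, 2067.
Adding 382 days from February 24, 2067:
February has 28 days, so 28 − 24 = 4 days remain after February 24, 2067; 382 − 4 = 378 left.
March 2067 has 31 days: 378 − 31 = 347 left.
April 2067 has 30 days: 347 − 30 = 317 left.
May 2067 has 31 days: 317 − 31 = 286 left.
June 2067 has 30 days: 286 − 30 = 256 left.
July 2067 has 31 days: 256 − 31 = 225 left.
August 2067 has 31 days: 225 − 31 = 194 left.
September 2067 has 30 days: 194 − 30 = 164 left.
October 2067 has 31 days: 164 − 31 = 133 left.
November 2067 has 30 days: 133 − 30 = 103 left.
December 2067 has 31 days: 103 − 31 = 72 left.
January 2068 has 31 days: 72 − 31 = 41 left.
February 2068 has 29 days (2068 is a leap year): 41 − 29 = 12 left.
12 days into March 2068 → March 12, 2068.

March 12, 2068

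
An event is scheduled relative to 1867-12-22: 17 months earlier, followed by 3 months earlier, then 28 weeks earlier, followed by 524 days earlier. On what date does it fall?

May 2, 1864

Going back 17 months from December 22, 1867:
month 12 − 17 = -5, which is month 7 of year 1866 → July 1866.
Day 22 is valid in July, giving July 22, 1866.
Going back 3 months from July 22, 1866:
month 7 − 3 = 4 → April 1866.
Day 22 is valid in April, giving April 22, 1866.
Counting back 28 weeks (= 196 days) from April 22, 1866:
Going back 22 days from April 22, 1866 reaches the end of the previous month; 196 − 22 = 174 left.
March 1866 has 31 days: 174 − 31 = 143 left.
February 1866 has 28 days (1866 is not a leap year): 143 − 28 = 115 left.
January 1866 has 31 days: 115 − 31 = 84 left.
December 1865 has 31 days: 84 − 31 = 53 left.
November 1865 has 30 days: 53 − 30 = 23 left.
October 1865 has 31 days; 31 − 23 = 8 → October 8, 1865.
Counting back 524 days from October 8, 1865:
Going back 8 days from October 8, 1865 reaches the end of the previous month; 524 − 8 = 516 left.
September 1865 has 30 days: 516 − 30 = 486 left.
August 1865 has 31 days: 486 − 31 = 455 left.
July 1865 has 31 days: 455 − 31 = 424 left.
June 1865 has 30 days: 424 − 30 = 394 left.
May 1865 has 31 days: 394 − 31 = 363 left.
April 1865 has 30 days: 363 − 30 = 333 left.
March 1865 has 31 days: 333 − 31 = 302 left.
February 1865 has 28 days (1865 is not a leap year): 302 − 28 = 274 left.
January 1865 has 31 days: 274 − 31 = 243 left.
December 1864 has 31 days: 243 − 31 = 212 left.
November 1864 has 30 days: 212 − 30 = 182 left.
October 1864 has 31 days: 182 − 31 = 151 left.
September 1864 has 30 days: 151 − 30 = 121 left.
August 1864 has 31 days: 121 − 31 = 90 left.
July 1864 has 31 days: 90 − 31 = 59 left.
June 1864 has 30 days: 59 − 30 = 29 left.
May 1864 has 31 days; 31 − 29 = 2 → May 2, 1864.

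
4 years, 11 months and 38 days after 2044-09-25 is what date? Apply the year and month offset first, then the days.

Advancing 4 years, 11 months and 38 days from September 25, 2044: first the month/year part, then the days.
+4 years → 2048; month 9 + 11 = 20, which is month 8 of year 2049 → August 2049.
Day 25 is valid in August, giving August 25, 2049.
Now add 38 days from August 25, 2049.
August has 31 days, so 31 − 25 = 6 days remain after August 25, 2049; 38 − 6 = 32 left.
September 2049 has 30 days: 32 − 30 = 2 left.
2 days into October 2049 → October 2, 2049.

October 2, 2049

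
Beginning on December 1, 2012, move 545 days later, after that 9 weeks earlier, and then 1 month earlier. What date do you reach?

Counting forward 545 days from December 1, 2012:
December has 31 days, so 31 − 1 = 30 days remain after December 1, 2012; 545 − 30 = 515 left.
January 2013 has 31 days: 515 − 31 = 484 left.
February 2013 has 28 days (2013 is not a leap year): 484 − 28 = 456 left.
March 2013 has 31 days: 456 − 31 = 425 left.
April 2013 has 30 days: 425 − 30 = 395 left.
May 2013 has 31 days: 395 − 31 = 364 left.
June 2013 has 30 days: 364 − 30 = 334 left.
July 2013 has 31 days: 334 − 31 = 303 left.
August 2013 has 31 days: 303 − 31 = 272 left.
September 2013 has 30 days: 272 − 30 = 242 left.
October 2013 has 31 days: 242 − 31 = 211 left.
November 2013 has 30 days: 211 − 30 = 181 left.
December 2013 has 31 days: 181 − 31 = 150 left.
January 2014 has 31 days: 150 − 31 = 119 left.
February 2014 has 28 days (2014 is not a leap year): 119 − 28 = 91 left.
March 2014 has 31 days: 91 − 31 = 60 left.
April 2014 has 30 days: 60 − 30 = 30 left.
30 days into May 2014 → May 30, 2014.
Counting back 9 weeks (= 63 days) from May 30, 2014:
Going back 30 days from May 30, 2014 reaches the end of the previous month; 63 − 30 = 33 left.
April 2014 has 30 days: 33 − 30 = 3 left.
March 2014 has 31 days; 31 − 3 = 28 → March 28, 2014.
Subtracting 1 month from March 28, 2014:
month 3 − 1 = 2 → February 2014.
Day 28 is valid in February, giving February 28, 2014.

February 28, 2014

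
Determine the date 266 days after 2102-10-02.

June 25, 2103

Adding 266 days from October 2, 2102.
October has 31 days, so 31 − 2 = 29 days remain after October 2, 2102; 266 − 29 = 237 left.
November 2102 has 30 days: 237 − 30 = 207 left.
December 2102 has 31 days: 207 − 31 = 176 left.
January 2103 has 31 days: 176 − 31 = 145 left.
February 2103 has 28 days (2103 is not a leap year): 145 − 28 = 117 left.
March 2103 has 31 days: 117 − 31 = 86 left.
April 2103 has 30 days: 86 − 30 = 56 left.
May 2103 has 31 days: 56 − 31 = 25 left.
25 days into June 2103 → June 25, 2103.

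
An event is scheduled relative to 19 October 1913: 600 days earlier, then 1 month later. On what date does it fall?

Subtracting 600 days from October 19, 1913:
Going back 19 days from October 19, 1913 reaches the end of the previous month; 600 − 19 = 581 left.
September 1913 has 30 days: 581 − 30 = 551 left.
August 1913 has 31 days: 551 − 31 = 520 left.
July 1913 has 31 days: 520 − 31 = 489 left.
June 1913 has 30 days: 489 − 30 = 459 left.
May 1913 has 31 days: 459 − 31 = 428 left.
April 1913 has 30 days: 428 − 30 = 398 left.
March 1913 has 31 days: 398 − 31 = 367 left.
February 1913 has 28 days (1913 is not a leap year): 367 − 28 = 339 left.
January 1913 has 31 days: 339 − 31 = 308 left.
December 1912 has 31 days: 308 − 31 = 277 left.
November 1912 has 30 days: 277 − 30 = 247 left.
October 1912 has 31 days: 247 − 31 = 216 left.
September 1912 has 30 days: 216 − 30 = 186 left.
August 1912 has 31 days: 186 − 31 = 155 left.
July 1912 has 31 days: 155 − 31 = 124 left.
June 1912 has 30 days: 124 − 30 = 94 left.
May 1912 has 31 days: 94 − 31 = 63 left.
April 1912 has 30 days: 63 − 30 = 33 left.
March 1912 has 31 days: 33 − 31 = 2 left.
February 1912 has 29 days; 29 − 2 = 27 → February 27, 1912.
Advancing 1 month from February 27, 1912:
month 2 + 1 = 3 → March 1912.
Day 27 is valid in March, giving March 27, 1912.

March 27, 1912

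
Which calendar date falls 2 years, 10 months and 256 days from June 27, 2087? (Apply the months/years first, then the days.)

January 8, 2091

Counting forward 2 years, 10 months and 256 days from June 27, 2087: first the month/year part, then the days.
+2 years → 2089; month 6 + 10 = 16, which is month 4 of year 2090 → April 2090.
Day 27 is valid in April, giving April 27, 2090.
Now add 256 days from April 27, 2090.
April has 30 days, so 30 − 27 = 3 days remain after April 27, 2090; 256 − 3 = 253 left.
May 2090 has 31 days: 253 − 31 = 222 left.
June 2090 has 30 days: 222 − 30 = 192 left.
July 2090 has 31 days: 192 − 31 = 161 left.
August 2090 has 31 days: 161 − 31 = 130 left.
September 2090 has 30 days: 130 − 30 = 100 left.
October 2090 has 31 days: 100 − 31 = 69 left.
November 2090 has 30 days: 69 − 30 = 39 left.
December 2090 has 31 days: 39 − 31 = 8 left.
8 days into January 2091 → January 8, 2091.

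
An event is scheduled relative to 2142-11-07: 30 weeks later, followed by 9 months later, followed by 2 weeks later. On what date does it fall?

Adding 30 weeks (= 210 days) from November 7, 2142:
November has 30 days, so 30 − 7 = 23 days remain after November 7, 2142; 210 − 23 = 187 left.
December 2142 has 31 days: 187 − 31 = 156 left.
January 2143 has 31 days: 156 − 31 = 125 left.
February 2143 has 28 days (2143 is not a leap year): 125 − 28 = 97 left.
March 2143 has 31 days: 97 − 31 = 66 left.
April 2143 has 30 days: 66 − 30 = 36 left.
May 2143 has 31 days: 36 − 31 = 5 left.
5 days into June 2143 → June 5, 2143.
Advancing 9 months from June 5, 2143:
month 6 + 9 = 15, which is month 3 of year 2144 → March 2144.
Day 5 is valid in March, giving March 5, 2144.
Advancing 2 weeks (= 14 days) from March 5, 2144:
March has 31 days; 5 + 14 = 19, still in March.

March 19, 2144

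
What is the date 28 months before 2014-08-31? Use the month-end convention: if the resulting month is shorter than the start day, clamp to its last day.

Subtracting 28 months from August 31, 2014.
month 8 − 28 = -20, which is month 4 of year 2012 → April 2012.
April 2012 has only 30 days and the start was day 31, so the date clamps to April 30, 2012.

April 30, 2012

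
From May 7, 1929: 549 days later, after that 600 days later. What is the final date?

Adding 549 days from May 7, 1929:
May has 31 days, so 31 − 7 = 24 days remain after May 7, 1929; 549 − 24 = 525 left.
June 1929 has 30 days: 525 − 30 = 495 left.
July 1929 has 31 days: 495 − 31 = 464 left.
August 1929 has 31 days: 464 − 31 = 433 left.
September 1929 has 30 days: 433 − 30 = 403 left.
October 1929 has 31 days: 403 − 31 = 372 left.
November 1929 has 30 days: 372 − 30 = 342 left.
December 1929 has 31 days: 342 − 31 = 311 left.
January 1930 has 31 days: 311 − 31 = 280 left.
February 1930 has 28 days (1930 is not a leap year): 280 − 28 = 252 left.
March 1930 has 31 days: 252 − 31 = 221 left.
April 1930 has 30 days: 221 − 30 = 191 left.
May 1930 has 31 days: 191 − 31 = 160 left.
June 1930 has 30 days: 160 − 30 = 130 left.
July 1930 has 31 days: 130 − 31 = 99 left.
August 1930 has 31 days: 99 − 31 = 68 left.
September 1930 has 30 days: 68 − 30 = 38 left.
October 1930 has 31 days: 38 − 31 = 7 left.
7 days into November 1930 → November 7, 1930.
Advancing 600 days from November 7, 1930:
November has 30 days, so 30 − 7 = 23 days remain after November 7, 1930; 600 − 23 = 577 left.
December 1930 has 31 days: 577 − 31 = 546 left.
January 1931 has 31 days: 546 − 31 = 515 left.
February 1931 has 28 days (1931 is not a leap year): 515 − 28 = 487 left.
March 1931 has 31 days: 487 − 31 = 456 left.
April 1931 has 30 days: 456 − 30 = 426 left.
May 1931 has 31 days: 426 − 31 = 395 left.
June 1931 has 30 days: 395 − 30 = 365 left.
July 1931 has 31 days: 365 − 31 = 334 left.
August 1931 has 31 days: 334 − 31 = 303 left.
September 1931 has 30 days: 303 − 30 = 273 left.
October 1931 has 31 days: 273 − 31 = 242 left.
November 1931 has 30 days: 242 − 30 = 212 left.
December 1931 has 31 days: 212 − 31 = 181 left.
January 1932 has 31 days: 181 − 31 = 150 left.
February 1932 has 29 days (1932 is a leap year): 150 − 29 = 121 left.
March 1932 has 31 days: 121 − 31 = 90 left.
April 1932 has 30 days: 90 − 30 = 60 left.
May 1932 has 31 days: 60 − 31 = 29 left.
29 days into June 1932 → June 29, 1932.

June 29, 1932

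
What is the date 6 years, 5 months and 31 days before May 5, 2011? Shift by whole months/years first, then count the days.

Subtracting 6 years, 5 months and 31 days from May 5, 2011: first the month/year part, then the days.
-6 years → 2005; month 5 − 5 = 0, which is month 12 of year 2004 → December 2004.
Day 5 is valid in December, giving December 5, 2004.
Now subtract 31 days from December 5, 2004.
Going back 5 days from December 5, 2004 reaches the end of the previous month; 31 − 5 = 26 left.
November 2004 has 30 days; 30 − 26 = 4 → November 4, 2004.

November 4, 2004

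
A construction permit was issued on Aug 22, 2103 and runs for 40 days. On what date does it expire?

Counting forward 40 days from August 22, 2103.
August has 31 days, so 31 − 22 = 9 days remain after August 22, 2103; 40 − 9 = 31 left.
September 2103 has 30 days: 31 − 30 = 1 left.
1 day into October 2103 → October 1, 2103.

October 1, 2103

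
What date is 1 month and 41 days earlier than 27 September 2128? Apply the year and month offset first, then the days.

July 17, 2128

Going back 1 month and 41 days from September 27, 2128: first the month/year part, then the days.
month 9 − 1 = 8 → August 2128.
Day 27 is valid in August, giving August 27, 2128.
Now subtract 41 days from August 27, 2128.
Going back 27 days from August 27, 2128 reaches the end of the previous month; 41 − 27 = 14 left.
July 2128 has 31 days; 31 − 14 = 17 → July 17, 2128.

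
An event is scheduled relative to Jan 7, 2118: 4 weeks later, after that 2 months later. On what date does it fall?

Counting forward 4 weeks (= 28 days) from January 7, 2118:
January has 31 days, so 31 − 7 = 24 days remain after January 7, 2118; 28 − 24 = 4 left.
4 days into February 2118 → February 4, 2118.
Adding 2 months from February 4, 2118:
month 2 + 2 = 4 → April 2118.
Day 4 is valid in April, giving April 4, 2118.

April 4, 2118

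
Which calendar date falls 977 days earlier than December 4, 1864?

April 2, 1862

Going back 977 days from December 4, 1864.
Going back 4 days from December 4, 1864 reaches the end of the previous month; 977 − 4 = 973 left.
November 1864 has 30 days: 973 − 30 = 943 left.
October 1864 has 31 days: 943 − 31 = 912 left.
September 1864 has 30 days: 912 − 30 = 882 left.
August 1864 has 31 days: 882 − 31 = 851 left.
July 1864 has 31 days: 851 − 31 = 820 left.
June 1864 has 30 days: 820 − 30 = 790 left.
May 1864 has 31 days: 790 − 31 = 759 left.
April 1864 has 30 days: 759 − 30 = 729 left.
March 1864 has 31 days: 729 − 31 = 698 left.
February 1864 has 29 days (1864 is a leap year): 698 − 29 = 669 left.
January 1864 has 31 days: 669 − 31 = 638 left.
December 1863 has 31 days: 638 − 31 = 607 left.
November 1863 has 30 days: 607 − 30 = 577 left.
October 1863 has 31 days: 577 − 31 = 546 left.
September 1863 has 30 days: 546 − 30 = 516 left.
August 1863 has 31 days: 516 − 31 = 485 left.
July 1863 has 31 days: 485 − 31 = 454 left.
June 1863 has 30 days: 454 − 30 = 424 left.
May 1863 has 31 days: 424 − 31 = 393 left.
April 1863 has 30 days: 393 − 30 = 363 left.
March 1863 has 31 days: 363 − 31 = 332 left.
February 1863 has 28 days (1863 is not a leap year): 332 − 28 = 304 left.
January 1863 has 31 days: 304 − 31 = 273 left.
December 1862 has 31 days: 273 − 31 = 242 left.
November 1862 has 30 days: 242 − 30 = 212 left.
October 1862 has 31 days: 212 − 31 = 181 left.
September 1862 has 30 days: 181 − 30 = 151 left.
August 1862 has 31 days: 151 − 31 = 120 left.
July 1862 has 31 days: 120 − 31 = 89 left.
June 1862 has 30 days: 89 − 30 = 59 left.
May 1862 has 31 days: 59 − 31 = 28 left.
April 1862 has 30 days; 30 − 28 = 2 → April 2, 1862.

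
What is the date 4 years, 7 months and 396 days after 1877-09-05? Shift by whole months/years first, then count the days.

Advancing 4 years, 7 months and 396 days from September 5, 1877: first the month/year part, then the days.
+4 years → 1881; month 9 + 7 = 16, which is month 4 of year 1882 → April 1882.
Day 5 is valid in April, giving April 5, 1882.
Now add 396 days from April 5, 1882.
April has 30 days, so 30 − 5 = 25 days remain after April 5, 1882; 396 − 25 = 371 left.
May 1882 has 31 days: 371 − 31 = 340 left.
June 1882 has 30 days: 340 − 30 = 310 left.
July 1882 has 31 days: 310 − 31 = 279 left.
August 1882 has 31 days: 279 − 31 = 248 left.
September 1882 has 30 days: 248 − 30 = 218 left.
October 1882 has 31 days: 218 − 31 = 187 left.
November 1882 has 30 days: 187 − 30 = 157 left.
December 1882 has 31 days: 157 − 31 = 126 left.
January 1883 has 31 days: 126 − 31 = 95 left.
February 1883 has 28 days (1883 is not a leap year): 95 − 28 = 67 left.
March 1883 has 31 days: 67 − 31 = 36 left.
April 1883 has 30 days: 36 − 30 = 6 left.
6 days into May 1883 → May 6, 1883.

May 6, 1883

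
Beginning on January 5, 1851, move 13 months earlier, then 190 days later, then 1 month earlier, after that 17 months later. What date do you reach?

October 13, 1851

Counting back 13 months from January 5, 1851:
month 1 − 13 = -12, which is month 12 of year 1849 → December 1849.
Day 5 is valid in December, giving December 5, 1849.
Advancing 190 days from December 5, 1849:
December has 31 days, so 31 − 5 = 26 days remain after December 5, 1849; 190 − 26 = 164 left.
January 1850 has 31 days: 164 − 31 = 133 left.
February 1850 has 28 days (1850 is not a leap year): 133 − 28 = 105 left.
March 1850 has 31 days: 105 − 31 = 74 left.
April 1850 has 30 days: 74 − 30 = 44 left.
May 1850 has 31 days: 44 − 31 = 13 left.
13 days into June 1850 → June 13, 1850.
Counting back 1 month from June 13, 1850:
month 6 − 1 = 5 → May 1850.
Day 13 is valid in May, giving May 13, 1850.
Counting forward 17 months from May 13, 1850:
month 5 + 17 = 22, which is month 10 of year 1851 → October 1851.
Day 13 is valid in October, giving October 13, 1851.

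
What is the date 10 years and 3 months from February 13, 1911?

May 13, 1921

Counting forward 10 years and 3 months from February 13, 1911.
+10 years → 1921; month 2 + 3 = 5 → May 1921.
Day 13 is valid in May, giving May 13, 1921.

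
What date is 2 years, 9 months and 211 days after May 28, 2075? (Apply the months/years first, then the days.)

Adding 2 years, 9 months and 211 days from May 28, 2075: first the month/year part, then the days.
+2 years → 2077; month 5 + 9 = 14, which is month 2 of year 2078 → February 2078.
Day 28 is valid in February, giving February 28, 2078.
Now add 211 days from February 28, 2078.
February has 28 days, so 28 − 28 = 0 days remain after February 28, 2078; 211 − 0 = 211 left.
March 2078 has 31 days: 211 − 31 = 180 left.
April 2078 has 30 days: 180 − 30 = 150 left.
May 2078 has 31 days: 150 − 31 = 119 left.
June 2078 has 30 days: 119 − 30 = 89 left.
July 2078 has 31 days: 89 − 31 = 58 left.
August 2078 has 31 days: 58 − 31 = 27 left.
27 days into September 2078 → September 27, 2078.

September 27, 2078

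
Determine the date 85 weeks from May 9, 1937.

Counting forward 85 weeks = 595 days from May 9, 1937.
May has 31 days, so 31 − 9 = 22 days remain after May 9, 1937; 595 − 22 = 573 left.
June 1937 has 30 days: 573 − 30 = 543 left.
July 1937 has 31 days: 543 − 31 = 512 left.
August 1937 has 31 days: 512 − 31 = 481 left.
September 1937 has 30 days: 481 − 30 = 451 left.
October 1937 has 31 days: 451 − 31 = 420 left.
November 1937 has 30 days: 420 − 30 = 390 left.
December 1937 has 31 days: 390 − 31 = 359 left.
January 1938 has 31 days: 359 − 31 = 328 left.
February 1938 has 28 days (1938 is not a leap year): 328 − 28 = 300 left.
March 1938 has 31 days: 300 − 31 = 269 left.
April 1938 has 30 days: 269 − 30 = 239 left.
May 1938 has 31 days: 239 − 31 = 208 left.
June 1938 has 30 days: 208 − 30 = 178 left.
July 1938 has 31 days: 178 − 31 = 147 left.
August 1938 has 31 days: 147 − 31 = 116 left.
September 1938 has 30 days: 116 − 30 = 86 left.
October 1938 has 31 days: 86 − 31 = 55 left.
November 1938 has 30 days: 55 − 30 = 25 left.
25 days into December 1938 → December 25, 1938.

December 25, 1938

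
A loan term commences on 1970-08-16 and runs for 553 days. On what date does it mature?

February 20, 1972

Advancing 553 days from August 16, 1970.
August has 31 days, so 31 − 16 = 15 days remain after August 16, 1970; 553 − 15 = 538 left.
September 1970 has 30 days: 538 − 30 = 508 left.
October 1970 has 31 days: 508 − 31 = 477 left.
November 1970 has 30 days: 477 − 30 = 447 left.
December 1970 has 31 days: 447 − 31 = 416 left.
January 1971 has 31 days: 416 − 31 = 385 left.
February 1971 has 28 days (1971 is not a leap year): 385 − 28 = 357 left.
March 1971 has 31 days: 357 − 31 = 326 left.
April 1971 has 30 days: 326 − 30 = 296 left.
May 1971 has 31 days: 296 − 31 = 265 left.
June 1971 has 30 days: 265 − 30 = 235 left.
July 1971 has 31 days: 235 − 31 = 204 left.
August 1971 has 31 days: 204 − 31 = 173 left.
September 1971 has 30 days: 173 − 30 = 143 left.
October 1971 has 31 days: 143 − 31 = 112 left.
November 1971 has 30 days: 112 − 30 = 82 left.
December 1971 has 31 days: 82 − 31 = 51 left.
January 1972 has 31 days: 51 − 31 = 20 left.
20 days into February 1972 → February 20, 1972.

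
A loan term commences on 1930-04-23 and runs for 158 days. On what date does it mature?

September 28, 1930

Advancing 158 days from April 23, 1930.
April has 30 days, so 30 − 23 = 7 days remain after April 23, 1930; 158 − 7 = 151 left.
May 1930 has 31 days: 151 − 31 = 120 left.
June 1930 has 30 days: 120 − 30 = 90 left.
July 1930 has 31 days: 90 − 31 = 59 left.
August 1930 has 31 days: 59 − 31 = 28 left.
28 days into September 1930 → September 28, 1930.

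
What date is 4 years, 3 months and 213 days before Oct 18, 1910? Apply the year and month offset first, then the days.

Subtracting 4 years, 3 months and 213 days from October 18, 1910: first the month/year part, then the days.
-4 years → 1906; month 10 − 3 = 7 → July 1906.
Day 18 is valid in July, giving July 18, 1906.
Now subtract 213 days from July 18, 1906.
Going back 18 days from July 18, 1906 reaches the end of the previous month; 213 − 18 = 195 left.
June 1906 has 30 days: 195 − 30 = 165 left.
May 1906 has 31 days: 165 − 31 = 134 left.
April 1906 has 30 days: 134 − 30 = 104 left.
March 1906 has 31 days: 104 − 31 = 73 left.
February 1906 has 28 days (1906 is not a leap year): 73 − 28 = 45 left.
January 1906 has 31 days: 45 − 31 = 14 left.
December 1905 has 31 days; 31 − 14 = 17 → December 17, 1905.

December 17, 1905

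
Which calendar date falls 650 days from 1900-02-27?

Counting forward 650 days from February 27, 1900.
February has 28 days, so 28 − 27 = 1 day remains after February 27, 1900; 650 − 1 = 649 left.
March 1900 has 31 days: 649 − 31 = 618 left.
April 1900 has 30 days: 618 − 30 = 588 left.
May 1900 has 31 days: 588 − 31 = 557 left.
June 1900 has 30 days: 557 − 30 = 527 left.
July 1900 has 31 days: 527 − 31 = 496 left.
August 1900 has 31 days: 496 − 31 = 465 left.
September 1900 has 30 days: 465 − 30 = 435 left.
October 1900 has 31 days: 435 − 31 = 404 left.
November 1900 has 30 days: 404 − 30 = 374 left.
December 1900 has 31 days: 374 − 31 = 343 left.
January 1901 has 31 days: 343 − 31 = 312 left.
February 1901 has 28 days (1901 is not a leap year): 312 − 28 = 284 left.
March 1901 has 31 days: 284 − 31 = 253 left.
April 1901 has 30 days: 253 − 30 = 223 left.
May 1901 has 31 days: 223 − 31 = 192 left.
June 1901 has 30 days: 192 − 30 = 162 left.
July 1901 has 31 days: 162 − 31 = 131 left.
August 1901 has 31 days: 131 − 31 = 100 left.
September 1901 has 30 days: 100 − 30 = 70 left.
October 1901 has 31 days: 70 − 31 = 39 left.
November 1901 has 30 days: 39 − 30 = 9 left.
9 days into December 1901 → December 9, 1901.

December 9, 1901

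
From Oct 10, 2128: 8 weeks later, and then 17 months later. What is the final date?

Adding 8 weeks (= 56 days) from October 10, 2128:
October has 31 days, so 31 − 10 = 21 days remain after October 10, 2128; 56 − 21 = 35 left.
November 2128 has 30 days: 35 − 30 = 5 left.
5 days into December 2128 → December 5, 2128.
Counting forward 17 months from December 5, 2128:
month 12 + 17 = 29, which is month 5 of year 2130 → May 2130.
Day 5 is valid in May, giving May 5, 2130.

May 5, 2130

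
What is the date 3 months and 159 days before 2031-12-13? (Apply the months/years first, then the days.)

Counting back 3 months and 159 days from December 13, 2031: first the month/year part, then the days.
month 12 − 3 = 9 → September 2031.
Day 13 is valid in September, giving September 13, 2031.
Now subtract 159 days from September 13, 2031.
Going back 13 days from September 13, 2031 reaches the end of the previous month; 159 − 13 = 146 left.
August 2031 has 31 days: 146 − 31 = 115 left.
July 2031 has 31 days: 115 − 31 = 84 left.
June 2031 has 30 days: 84 − 30 = 54 left.
May 2031 has 31 days: 54 − 31 = 23 left.
April 2031 has 30 days; 30 − 23 = 7 → April 7, 2031.

April 7, 2031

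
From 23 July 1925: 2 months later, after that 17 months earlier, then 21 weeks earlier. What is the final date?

November 28, 1923

Adding 2 months from July 23, 1925:
month 7 + 2 = 9 → September 1925.
Day 23 is valid in September, giving September 23, 1925.
Going back 17 months from September 23, 1925:
month 9 − 17 = -8, which is month 4 of year 1924 → April 1924.
Day 23 is valid in April, giving April 23, 1924.
Counting back 21 weeks (= 147 days) from April 23, 1924:
Going back 23 days from April 23, 1924 reaches the end of the previous month; 147 − 23 = 124 left.
March 1924 has 31 days: 124 − 31 = 93 left.
February 1924 has 29 days (1924 is a leap year): 93 − 29 = 64 left.
January 1924 has 31 days: 64 − 31 = 33 left.
December 1923 has 31 days: 33 − 31 = 2 left.
November 1923 has 30 days; 30 − 2 = 28 → November 28, 1923.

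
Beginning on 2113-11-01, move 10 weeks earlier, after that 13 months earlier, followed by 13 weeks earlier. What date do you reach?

April 23, 2112

Subtracting 10 weeks (= 70 days) from November 1, 2113:
Going back 1 day from November 1, 2113 reaches the end of the previous month; 70 − 1 = 69 left.
October 2113 has 31 days: 69 − 31 = 38 left.
September 2113 has 30 days: 38 − 30 = 8 left.
August 2113 has 31 days; 31 − 8 = 23 → August 23, 2113.
Counting back 13 months from August 23, 2113:
month 8 − 13 = -5, which is month 7 of year 2112 → July 2112.
Day 23 is valid in July, giving July 23, 2112.
Subtracting 13 weeks (= 91 days) from July 23, 2112:
Going back 23 days from July 23, 2112 reaches the end of the previous month; 91 − 23 = 68 left.
June 2112 has 30 days: 68 − 30 = 38 left.
May 2112 has 31 days: 38 − 31 = 7 left.
April 2112 has 30 days; 30 − 7 = 23 → April 23, 2112.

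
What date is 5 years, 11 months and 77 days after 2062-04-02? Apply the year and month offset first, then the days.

Advancing 5 years, 11 months and 77 days from April 2, 2062: first the month/year part, then the days.
+5 years → 2067; month 4 + 11 = 15, which is month 3 of year 2068 → March 2068.
Day 2 is valid in March, giving March 2, 2068.
Now add 77 days from March 2, 2068.
March has 31 days, so 31 − 2 = 29 days remain after March 2, 2068; 77 − 29 = 48 left.
April 2068 has 30 days: 48 − 30 = 18 left.
18 days into May 2068 → May 18, 2068.

May 18, 2068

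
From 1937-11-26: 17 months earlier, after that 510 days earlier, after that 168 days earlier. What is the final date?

August 18, 1934

Subtracting 17 months from November 26, 1937:
month 11 − 17 = -6, which is month 6 of year 1936 → June 1936.
Day 26 is valid in June, giving June 26, 1936.
Counting back 510 days from June 26, 1936:
Going back 26 days from June 26, 1936 reaches the end of the previous month; 510 − 26 = 484 left.
May 1936 has 31 days: 484 − 31 = 453 left.
April 1936 has 30 days: 453 − 30 = 423 left.
March 1936 has 31 days: 423 − 31 = 392 left.
February 1936 has 29 days (1936 is a leap year): 392 − 29 = 363 left.
January 1936 has 31 days: 363 − 31 = 332 left.
December 1935 has 31 days: 332 − 31 = 301 left.
November 1935 has 30 days: 301 − 30 = 271 left.
October 1935 has 31 days: 271 − 31 = 240 left.
September 1935 has 30 days: 240 − 30 = 210 left.
August 1935 has 31 days: 210 − 31 = 179 left.
July 1935 has 31 days: 179 − 31 = 148 left.
June 1935 has 30 days: 148 − 30 = 118 left.
May 1935 has 31 days: 118 − 31 = 87 left.
April 1935 has 30 days: 87 − 30 = 57 left.
March 1935 has 31 days: 57 − 31 = 26 left.
February 1935 has 28 days; 28 − 26 = 2 → February 2, 1935.
Counting back 168 days from February 2, 1935:
Going back 2 days from February 2, 1935 reaches the end of the previous month; 168 − 2 = 166 left.
January 1935 has 31 days: 166 − 31 = 135 left.
December 1934 has 31 days: 135 − 31 = 104 left.
November 1934 has 30 days: 104 − 30 = 74 left.
October 1934 has 31 days: 74 − 31 = 43 left.
September 1934 has 30 days: 43 − 30 = 13 left.
August 1934 has 31 days; 31 − 13 = 18 → August 18, 1934.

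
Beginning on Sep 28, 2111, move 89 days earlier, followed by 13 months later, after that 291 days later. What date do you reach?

Going back 89 days from September 28, 2111:
Going back 28 days from September 28, 2111 reaches the end of the previous month; 89 − 28 = 61 left.
August 2111 has 31 days: 61 − 31 = 30 left.
July 2111 has 31 days; 31 − 30 = 1 → July 1, 2111.
Counting forward 13 months from July 1, 2111:
month 7 + 13 = 20, which is month 8 of year 2112 → August 2112.
Day 1 is valid in August, giving August 1, 2112.
Adding 291 days from August 1, 2112:
August has 31 days, so 31 − 1 = 30 days remain after August 1, 2112; 291 − 30 = 261 left.
September 2112 has 30 days: 261 − 30 = 231 left.
October 2112 has 31 days: 231 − 31 = 200 left.
November 2112 has 30 days: 200 − 30 = 170 left.
December 2112 has 31 days: 170 − 31 = 139 left.
January 2113 has 31 days: 139 − 31 = 108 left.
February 2113 has 28 days (2113 is not a leap year): 108 − 28 = 80 left.
March 2113 has 31 days: 80 − 31 = 49 left.
April 2113 has 30 days: 49 − 30 = 19 left.
19 days into May 2113 → May 19, 2113.

May 19, 2113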